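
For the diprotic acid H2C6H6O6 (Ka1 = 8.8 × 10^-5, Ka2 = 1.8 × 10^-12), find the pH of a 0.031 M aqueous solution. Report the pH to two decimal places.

pH = 2.79

Ka1 ≫ Ka2, so treat the first dissociation as the only significant source of H+.
Ka1 = x²/(0.031 − x) = 8.8 × 10^-5
Solving the quadratic: x = (−Ka1 + √(Ka1² + 4·Ka1·C₀))/2 = 1.61 × 10^-3 M
pH = −log(1.61 × 10^-3) = 2.79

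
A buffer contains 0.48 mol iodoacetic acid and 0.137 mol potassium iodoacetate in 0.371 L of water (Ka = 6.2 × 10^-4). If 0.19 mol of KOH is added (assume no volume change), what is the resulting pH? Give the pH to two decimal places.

pH = 3.26

OH- converts ICH2COOH to ICH2COO-: ICH2COOH → 0.29 mol, ICH2COO- → 0.327 mol.
pKa = −log(6.2 × 10^-4) = 3.208
Henderson–Hasselbalch with mole ratio 0.327/0.29: pH = 3.208 + (+0.052)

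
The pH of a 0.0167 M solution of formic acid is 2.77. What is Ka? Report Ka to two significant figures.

[H+] = 10^(-2.77) = 1.70 × 10^-3 M
At equilibrium [HA] = 0.0167 − 1.70 × 10^-3 = 1.50 × 10^-2 M
Ka = [H+][A-]/[HA] = (1.70 × 10^-3)² / 1.50 × 10^-2 = 1.9 × 10^-4

Ka = 1.9 × 10^-4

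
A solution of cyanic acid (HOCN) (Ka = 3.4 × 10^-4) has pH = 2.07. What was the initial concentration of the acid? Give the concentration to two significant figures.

[H+] = 10^(-2.07) = 8.51 × 10^-3 M = x
Ka = x²/(C₀ − x) ⇒ C₀ = x + x²/Ka
C₀ = 8.51 × 10^-3 + (8.51 × 10^-3)²/(3.4 × 10^-4) = 2.22 × 10^-1 M

C₀ = 2.2 × 10^-1 M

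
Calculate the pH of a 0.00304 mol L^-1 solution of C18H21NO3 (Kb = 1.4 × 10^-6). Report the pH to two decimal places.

C18H21NO3 + H2O ⇌ C18H22NO3+ + OH-
Kb = [OH-]²/(0.00304 − [OH-]) = 1.4 × 10^-6
Since Kb ≪ C₀, [OH-] ≈ √(Kb·C₀) = 6.52 × 10^-5 M.
Check: 2.1% ionized — well under 5%, approximation valid.
pOH = 4.19, so pH = 14.00 − pOH = 9.81

pH = 9.81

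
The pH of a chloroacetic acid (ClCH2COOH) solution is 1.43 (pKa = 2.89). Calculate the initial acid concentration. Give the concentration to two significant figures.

[H+] = 10^(-1.43) = 3.72 × 10^-2 M = x
Ka = 10^(−2.89) = 1.29 × 10^-3
Ka = x²/(C₀ − x) ⇒ C₀ = x + x²/Ka
C₀ = 3.72 × 10^-2 + (3.72 × 10^-2)²/(1.29 × 10^-3) = 1.11 M

C₀ = 1.1 M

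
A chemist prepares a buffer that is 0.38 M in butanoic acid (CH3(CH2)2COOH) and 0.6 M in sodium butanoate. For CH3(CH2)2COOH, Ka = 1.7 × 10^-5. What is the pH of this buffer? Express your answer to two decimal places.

pH = 4.97

pKa = −log(1.7 × 10^-5) = 4.770
Using pH = pKa + log([base]/[acid]) with [base]/[acid] = 0.6/0.38:
pH = 4.770 + (+0.198) = 4.97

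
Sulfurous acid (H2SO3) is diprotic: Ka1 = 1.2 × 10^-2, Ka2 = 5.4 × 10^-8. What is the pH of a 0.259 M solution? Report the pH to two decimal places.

Since Ka1 ≫ Ka2, the first ionization dominates [H+].
Ka1 = x²/(0.259 − x) = 1.2 × 10^-2
Solving the quadratic: x = (−Ka1 + √(Ka1² + 4·Ka1·C₀))/2 = 5.01 × 10^-2 M
pH = −log(5.01 × 10^-2) = 1.30

pH = 1.30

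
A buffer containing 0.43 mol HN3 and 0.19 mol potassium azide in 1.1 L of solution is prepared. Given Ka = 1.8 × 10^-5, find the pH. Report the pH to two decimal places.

pH = 4.39

pKa = −log(1.8 × 10^-5) = 4.745
Using pH = pKa + log([base]/[acid]) with [base]/[acid] = 0.19/0.43:
pH = 4.745 + (-0.355) = 4.39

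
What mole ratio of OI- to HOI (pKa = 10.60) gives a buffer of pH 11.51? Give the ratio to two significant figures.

pH = pKa + log(r) ⇒ log(r) = 11.51 − 10.60 = +0.91
r = [OI-]/[HOI] = 10^(+0.91) = 8.13

ratio = 8.1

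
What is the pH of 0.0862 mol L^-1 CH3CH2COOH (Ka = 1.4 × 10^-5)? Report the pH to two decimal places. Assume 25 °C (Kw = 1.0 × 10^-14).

CH3CH2COOH ⇌ CH3CH2COO- + H+
Ka = x²/(0.0862 − x) = 1.4 × 10^-5
Assume x ≪ 0.0862: x ≈ √(1.4 × 10^-5 × 0.0862) = 1.10 × 10^-3 M
pH = −log[H+] = −log(1.10 × 10^-3) = 2.96

pH = 2.96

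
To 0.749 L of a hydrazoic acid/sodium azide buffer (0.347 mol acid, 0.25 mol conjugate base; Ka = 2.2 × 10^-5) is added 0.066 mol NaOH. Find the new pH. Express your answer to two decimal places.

pH = 4.71

OH- converts HN3 to N3-: HN3 → 0.281 mol, N3- → 0.316 mol.
pKa = −log(2.2 × 10^-5) = 4.658
Henderson–Hasselbalch with mole ratio 0.316/0.281: pH = 4.658 + (+0.051)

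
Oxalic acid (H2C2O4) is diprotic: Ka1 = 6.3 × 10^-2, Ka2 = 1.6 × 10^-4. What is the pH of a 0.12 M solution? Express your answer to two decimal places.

pH = 1.21

Ka1 ≫ Ka2, so treat the first dissociation as the only significant source of H+.
Ka1 = x²/(0.12 − x) = 6.3 × 10^-2
Solving the quadratic: x = (−Ka1 + √(Ka1² + 4·Ka1·C₀))/2 = 6.10 × 10^-2 M
pH = −log(6.10 × 10^-2) = 1.21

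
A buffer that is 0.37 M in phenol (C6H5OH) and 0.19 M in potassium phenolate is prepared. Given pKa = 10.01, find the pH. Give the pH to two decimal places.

pH = 9.72

Henderson–Hasselbalch: pH = pKa + log([C6H5O-]/[C6H5OH]) = 10.01 + log(0.19/0.37)
pH = 10.01 + (-0.289) = 9.72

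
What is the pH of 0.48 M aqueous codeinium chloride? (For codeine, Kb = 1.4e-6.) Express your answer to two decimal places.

pH = 4.23

C18H22NO3+ is the conjugate acid of the weak base C18H21NO3.
Ka = Kw/Kb = 1.0×10^-14 / 1.4 × 10^-6 = 7.14 × 10^-9
Let x = [H+] at equilibrium. Ka = x²/(0.48 − x).
Neglecting x in the denominator: x = √(7.14 × 10^-9 × 0.48) = 5.85 × 10^-5 M
(x/C₀ = 0.012% < 5%, so the approximation holds.)
pH = −log[H+] = −log(5.85 × 10^-5) = 4.23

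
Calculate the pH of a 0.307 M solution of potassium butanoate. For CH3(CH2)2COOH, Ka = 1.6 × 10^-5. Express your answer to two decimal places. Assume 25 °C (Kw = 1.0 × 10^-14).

pH = 9.14

CH3(CH2)2COO- is the conjugate base of the weak acid CH3(CH2)2COOH.
Kb = Kw/Ka = 1.0×10^-14 / 1.6 × 10^-5 = 6.25 × 10^-10
Kb = [OH-]²/(0.307 − [OH-]) = 6.25 × 10^-10
Since Kb ≪ C₀, [OH-] ≈ √(Kb·C₀) = 1.39 × 10^-5 M.
Check: 0.0045% ionized — well under 5%, approximation valid.
pOH = −log(1.39 × 10^-5) = 4.86; pH = 14.00 − 4.86 = 9.14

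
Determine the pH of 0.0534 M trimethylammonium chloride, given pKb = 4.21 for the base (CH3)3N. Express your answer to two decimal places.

(CH3)3NH+ is the conjugate acid of the weak base (CH3)3N.
Kb = 10^(−4.21) = 6.17 × 10^-5
Ka = Kw/Kb = 1.0×10^-14 / 6.17 × 10^-5 = 1.62 × 10^-10
From the ICE table, Ka = x²/(0.0534 − x) = 1.62 × 10^-10.
Since Ka ≪ C₀, x ≈ √(Ka·C₀) = 2.94 × 10^-6 M.
(x/C₀ = 0.0055% < 5%, so the approximation holds.)
pH = −log[H+] = −log(2.94 × 10^-6) = 5.53

pH = 5.53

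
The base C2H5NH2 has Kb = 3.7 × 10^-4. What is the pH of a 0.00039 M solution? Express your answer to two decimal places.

C2H5NH2 + H2O ⇌ C2H5NH3+ + OH-
From the ICE table, Kb = x²/(0.00039 − x) = 3.7 × 10^-4.
The 5% rule fails; solving x² + Kb·x − Kb·C₀ = 0 exactly:
x = [−0.00037 + √(0.00037² + 5.77e-07)]/2 = 2.38 × 10^-4 M
pOH = −log(2.38 × 10^-4) = 3.62; pH = 14.00 − 3.62 = 10.38

pH = 10.38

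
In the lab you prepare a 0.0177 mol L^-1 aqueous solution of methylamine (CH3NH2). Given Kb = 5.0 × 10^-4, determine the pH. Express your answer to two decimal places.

CH3NH2 + H2O ⇌ CH3NH3+ + OH-
Kb = [OH-]²/(0.0177 − [OH-]) = 5.0 × 10^-4
The 5% rule fails; solving [OH-]² + Kb·[OH-] − Kb·C₀ = 0 exactly:
[OH-] = [−0.0005 + √(0.0005² + 3.54e-05)]/2 = 2.74 × 10^-3 M
pOH = 2.56, so pH = 14.00 − pOH = 11.44

pH = 11.44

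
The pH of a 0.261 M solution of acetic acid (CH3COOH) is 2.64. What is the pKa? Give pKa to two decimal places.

[H+] = 10^(-2.64) = 2.29 × 10^-3 M
At equilibrium [HA] = 0.261 − 2.29 × 10^-3 = 2.59 × 10^-1 M
Ka = [H+][A-]/[HA] = (2.29 × 10^-3)² / 2.59 × 10^-1 = 2.02 × 10^-5
pKa = -log(2.02 × 10^-5) = 4.69

pKa = 4.69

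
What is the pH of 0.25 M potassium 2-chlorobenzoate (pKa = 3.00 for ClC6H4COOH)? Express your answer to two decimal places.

ClC6H4COO- is the conjugate base of the weak acid ClC6H4COOH.
Ka = 10^(−3.00) = 1.00 × 10^-3
Kb = Kw/Ka = 1.0×10^-14 / 1.00 × 10^-3 = 1.00 × 10^-11
From the ICE table, Kb = x²/(0.25 − x) = 1.00 × 10^-11.
Neglecting x in the denominator: x = √(1.00 × 10^-11 × 0.25) = 1.58 × 10^-6 M
pOH = 5.80, so pH = 14.00 − pOH = 8.20

pH = 8.20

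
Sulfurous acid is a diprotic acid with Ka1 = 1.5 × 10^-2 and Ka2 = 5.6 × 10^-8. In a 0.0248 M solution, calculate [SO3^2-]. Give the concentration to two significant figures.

First ionization gives [H+] ≈ [HSO3-] = 1.32 × 10^-2 M.
Second step: Ka2 = [H+][SO3^2-]/[HSO3-] ≈ [SO3^2-] (since [H+] ≈ [HSO3-]).
So [SO3^2-] ≈ Ka2.

5.6 × 10^-8 M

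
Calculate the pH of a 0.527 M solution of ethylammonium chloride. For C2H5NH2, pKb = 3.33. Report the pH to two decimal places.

C2H5NH3+ is the conjugate acid of the weak base C2H5NH2.
Kb = 10^(−3.33) = 4.68 × 10^-4
Ka = Kw/Kb = 1.0×10^-14 / 4.68 × 10^-4 = 2.14 × 10^-11
Ka = [H+]²/(0.527 − [H+]) = 2.14 × 10^-11
Since Ka ≪ C₀, [H+] ≈ √(Ka·C₀) = 3.36 × 10^-6 M.
Check: 0.00064% ionized — well under 5%, approximation valid.
pH = −log[H+] = −log(3.36 × 10^-6) = 5.47

pH = 5.47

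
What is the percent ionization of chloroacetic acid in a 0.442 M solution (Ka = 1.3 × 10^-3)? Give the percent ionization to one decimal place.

5.3%

ClCH2COOH ⇌ ClCH2COO- + H+; let x = [H+] at equilibrium.
Ka = x²/(C₀ − x); solving the quadratic gives x = 2.33 × 10^-2 M.
% ionization = x/C₀ × 100% = 2.33 × 10^-2/0.442 × 100% = 5.3%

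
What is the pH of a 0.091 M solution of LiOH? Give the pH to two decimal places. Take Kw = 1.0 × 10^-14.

LiOH is a strong base; [OH-] = 0.091 M.
pOH = -log(0.091) = 1.04
pH = 14.00 - 1.04 = 12.96

pH = 12.96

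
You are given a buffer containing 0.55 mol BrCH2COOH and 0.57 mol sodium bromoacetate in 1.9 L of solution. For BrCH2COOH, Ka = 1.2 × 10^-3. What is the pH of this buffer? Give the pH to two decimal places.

pH = 2.94

pKa = −log(1.2 × 10^-3) = 2.921
pH = pKa + log([A⁻]/[HA]) = 2.921 + log(0.57/0.55)
pH = 2.921 + (+0.016) = 2.94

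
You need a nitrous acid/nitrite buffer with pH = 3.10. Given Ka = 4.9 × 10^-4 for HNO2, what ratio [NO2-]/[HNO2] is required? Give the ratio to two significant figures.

pKa = -log(4.9 × 10^-4) = 3.310
pH = pKa + log(r) ⇒ log(r) = 3.10 − 3.310 = -0.210
r = [NO2-]/[HNO2] = 10^(-0.210) = 0.617

ratio = 0.62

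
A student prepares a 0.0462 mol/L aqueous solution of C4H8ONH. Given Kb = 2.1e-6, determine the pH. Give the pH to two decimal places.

C4H8ONH + H2O ⇌ C4H8ONH2+ + OH-
Let x = [OH-] at equilibrium. Kb = x²/(0.0462 − x).
Assume x ≪ 0.0462: x ≈ √(2.1 × 10^-6 × 0.0462) = 3.11 × 10^-4 M
pOH = 3.51, so pH = 14.00 − pOH = 10.49

pH = 10.49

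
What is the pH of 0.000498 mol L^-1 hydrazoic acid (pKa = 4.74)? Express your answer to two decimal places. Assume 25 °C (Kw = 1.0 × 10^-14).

pH = 4.06

HN3 ⇌ N3- + H+
Ka = 10^(−4.74) = 1.82 × 10^-5
Let x = [H+] at equilibrium. Ka = x²/(0.000498 − x).
The 5% rule fails; solving x² + Ka·x − Ka·C₀ = 0 exactly:
x = (−Ka + √(Ka² + 4·Ka·C₀))/2 = 8.65 × 10^-5 M
pH = −log(8.65 × 10^-5) = 4.06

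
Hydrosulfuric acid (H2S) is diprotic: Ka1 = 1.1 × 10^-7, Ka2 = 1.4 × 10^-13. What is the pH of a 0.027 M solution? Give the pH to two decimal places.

Ka1 ≫ Ka2, so treat the first dissociation as the only significant source of H+.
Ka1 = x²/(0.027 − x) = 1.1 × 10^-7
x ≈ √(1.1 × 10^-7 × 0.027) = 5.45 × 10^-5 M
pH = −log(5.45 × 10^-5) = 4.26

pH = 4.26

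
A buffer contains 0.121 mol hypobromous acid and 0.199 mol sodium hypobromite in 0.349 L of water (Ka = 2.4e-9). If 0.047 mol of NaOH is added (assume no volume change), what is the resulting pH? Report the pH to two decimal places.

pH = 9.14

After neutralization: n(HOBr) = 0.074 mol, n(OBr-) = 0.246 mol.
pKa = −log(2.4 × 10^-9) = 8.620
pH = pKa + log([A⁻]/[HA]) = 8.620 + log(0.246/0.074) = 8.620 +0.522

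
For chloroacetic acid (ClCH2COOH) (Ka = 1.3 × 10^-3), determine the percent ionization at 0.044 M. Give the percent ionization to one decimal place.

ClCH2COOH ⇌ ClCH2COO- + H+; let x = [H+] at equilibrium.
Ka = x²/(C₀ − x); solving the quadratic gives x = 6.94 × 10^-3 M.
% ionization = x/C₀ × 100% = 6.94 × 10^-3/0.044 × 100% = 15.8%

15.8%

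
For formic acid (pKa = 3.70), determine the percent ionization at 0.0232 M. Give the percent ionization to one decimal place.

8.9%

HCOOH ⇌ HCOO- + H+; let x = [H+] at equilibrium.
Ka = 10^(−3.70) = 2.00 × 10^-4
Solve x² + 0.0002x − 4.64e-06 = 0 → x = 2.06 × 10^-3 M
% ionization = x/C₀ × 100% = 2.06 × 10^-3/0.0232 × 100% = 8.9%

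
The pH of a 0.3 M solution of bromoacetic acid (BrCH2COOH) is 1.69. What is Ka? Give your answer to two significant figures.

[H+] = 10^(-1.69) = 2.04 × 10^-2 M
At equilibrium [HA] = 0.3 − 2.04 × 10^-2 = 2.80 × 10^-1 M
Ka = [H+][A-]/[HA] = (2.04 × 10^-2)² / 2.80 × 10^-1 = 1.5 × 10^-3

Ka = 1.5 × 10^-3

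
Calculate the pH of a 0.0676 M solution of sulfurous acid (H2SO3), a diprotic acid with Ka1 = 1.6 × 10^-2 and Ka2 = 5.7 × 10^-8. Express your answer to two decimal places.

Since Ka1 ≫ Ka2, the first ionization dominates [H+].
Ka1 = x²/(0.0676 − x) = 1.6 × 10^-2
Solving the quadratic: x = (−Ka1 + √(Ka1² + 4·Ka1·C₀))/2 = 2.58 × 10^-2 M
pH = −log(2.58 × 10^-2) = 1.59

pH = 1.59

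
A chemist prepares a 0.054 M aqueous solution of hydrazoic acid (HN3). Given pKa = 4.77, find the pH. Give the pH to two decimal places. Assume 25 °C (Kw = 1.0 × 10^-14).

HN3 ⇌ N3- + H+
Ka = 10^(−4.77) = 1.70 × 10^-5
From the ICE table, Ka = [H+]²/(0.054 − [H+]) = 1.70 × 10^-5.
Assume [H+] ≪ 0.054: [H+] ≈ √(1.70 × 10^-5 × 0.054) = 9.58 × 10^-4 M
Check: 1.8% ionized — well under 5%, approximation valid.
pH = −log(9.58 × 10^-4) = 3.02

pH = 3.02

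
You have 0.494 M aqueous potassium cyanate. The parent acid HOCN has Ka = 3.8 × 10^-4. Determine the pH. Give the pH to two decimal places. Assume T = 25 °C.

OCN- is the conjugate base of the weak acid HOCN.
Kb = Kw/Ka = 1.0×10^-14 / 3.8 × 10^-4 = 2.63 × 10^-11
From the ICE table, Kb = x²/(0.494 − x) = 2.63 × 10^-11.
Since Kb ≪ C₀, x ≈ √(Kb·C₀) = 3.60 × 10^-6 M.
pOH = −log(3.60 × 10^-6) = 5.44; pH = 14.00 − 5.44 = 8.56

pH = 8.56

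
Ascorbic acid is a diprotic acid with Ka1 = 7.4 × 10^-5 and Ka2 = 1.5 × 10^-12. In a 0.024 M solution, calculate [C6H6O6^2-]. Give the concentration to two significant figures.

First ionization gives [H+] ≈ [HC6H6O6-] = 1.30 × 10^-3 M.
Second step: Ka2 = [H+][C6H6O6^2-]/[HC6H6O6-] ≈ [C6H6O6^2-] (since [H+] ≈ [HC6H6O6-]).
So [C6H6O6^2-] ≈ Ka2.

1.5 × 10^-12 M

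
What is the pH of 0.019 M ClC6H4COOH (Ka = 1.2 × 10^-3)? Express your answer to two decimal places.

ClC6H4COOH ⇌ ClC6H4COO- + H+
Ka = [H+]²/(0.019 − [H+]) = 1.2 × 10^-3
[H+] is not negligible relative to C₀; solve [H+]² + 0.0012·[H+] − 2.28e-05 = 0.
[H+] = (−Ka + √(Ka² + 4·Ka·C₀))/2 = 4.21 × 10^-3 M
pH = −log[H+] = −log(4.21 × 10^-3) = 2.38

pH = 2.38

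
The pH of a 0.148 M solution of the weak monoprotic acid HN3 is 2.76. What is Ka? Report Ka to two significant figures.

Ka = 2.1 × 10^-5

[H+] = 10^(-2.76) = 1.74 × 10^-3 M
At equilibrium [HA] = 0.148 − 1.74 × 10^-3 = 1.46 × 10^-1 M
Ka = [H+][A-]/[HA] = (1.74 × 10^-3)² / 1.46 × 10^-1 = 2.1 × 10^-5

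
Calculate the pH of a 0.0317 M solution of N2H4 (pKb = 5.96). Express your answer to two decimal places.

pH = 10.27

N2H4 + H2O ⇌ N2H5+ + OH-
Kb = 10^(−5.96) = 1.10 × 10^-6
Let x = [OH-] at equilibrium. Kb = x²/(0.0317 − x).
Since Kb ≪ C₀, x ≈ √(Kb·C₀) = 1.87 × 10^-4 M.
(x/C₀ = 0.59% < 5%, so the approximation holds.)
pOH = −log(1.87 × 10^-4) = 3.73; pH = 14.00 − 3.73 = 10.27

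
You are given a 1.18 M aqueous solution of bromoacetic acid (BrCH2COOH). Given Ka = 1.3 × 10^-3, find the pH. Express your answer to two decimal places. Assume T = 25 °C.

BrCH2COOH ⇌ BrCH2COO- + H+
Let x = [H+] at equilibrium. Ka = x²/(1.18 − x).
Neglecting x in the denominator: x = √(1.3 × 10^-3 × 1.18) = 3.92 × 10^-2 M
Check: 3.3% ionized — well under 5%, approximation valid.
pH = −log[H+] = −log(3.92 × 10^-2) = 1.41

pH = 1.41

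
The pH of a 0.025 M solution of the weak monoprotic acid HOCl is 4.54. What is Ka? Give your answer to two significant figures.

Ka = 3.3 × 10^-8

[H+] = 10^(-4.54) = 2.88 × 10^-5 M
At equilibrium [HA] = 0.025 − 2.88 × 10^-5 = 2.50 × 10^-2 M
Ka = [H+][A-]/[HA] = (2.88 × 10^-5)² / 2.50 × 10^-2 = 3.3 × 10^-8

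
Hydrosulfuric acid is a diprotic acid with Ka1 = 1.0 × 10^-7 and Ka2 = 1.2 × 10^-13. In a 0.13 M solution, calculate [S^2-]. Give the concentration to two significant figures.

First ionization gives [H+] ≈ [HS-] = 1.14 × 10^-4 M.
Second step: Ka2 = [H+][S^2-]/[HS-] ≈ [S^2-] (since [H+] ≈ [HS-]).
So [S^2-] ≈ Ka2.

1.2 × 10^-13 M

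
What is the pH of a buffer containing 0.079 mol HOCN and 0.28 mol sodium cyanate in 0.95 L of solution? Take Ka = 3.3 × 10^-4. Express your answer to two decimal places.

pKa = −log(3.3 × 10^-4) = 3.481
pH = pKa + log([A⁻]/[HA]) = 3.481 + log(0.28/0.079)
pH = 3.481 + (+0.550) = 4.03

pH = 4.03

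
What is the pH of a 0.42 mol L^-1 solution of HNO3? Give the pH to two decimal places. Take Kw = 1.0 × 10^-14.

HNO3 is a strong acid and dissociates completely, so [H+] = 0.42 M.
pH = -log(0.42) = 0.38

pH = 0.38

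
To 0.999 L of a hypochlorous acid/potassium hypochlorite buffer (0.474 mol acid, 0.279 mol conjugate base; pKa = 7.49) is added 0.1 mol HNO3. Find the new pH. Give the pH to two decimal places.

Added H+ converts OCl- to HOCl: HOCl → 0.574 mol, OCl- → 0.179 mol.
pH = pKa + log(n_OCl-/n_HOCl) = 7.49 + log(0.179/0.574) = 7.49 + (-0.506)

pH = 6.98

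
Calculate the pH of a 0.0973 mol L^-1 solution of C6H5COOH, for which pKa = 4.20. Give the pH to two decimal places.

C6H5COOH ⇌ C6H5COO- + H+
Ka = 10^(−4.20) = 6.31 × 10^-5
From the ICE table, Ka = [H+]²/(0.0973 − [H+]) = 6.31 × 10^-5.
Assume [H+] ≪ 0.0973: [H+] ≈ √(6.31 × 10^-5 × 0.0973) = 2.48 × 10^-3 M
pH = −log[H+] = −log(2.48 × 10^-3) = 2.61

pH = 2.61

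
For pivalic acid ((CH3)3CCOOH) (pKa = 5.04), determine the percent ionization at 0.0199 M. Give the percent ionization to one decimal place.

2.1%

(CH3)3CCOOH ⇌ (CH3)3CCOO- + H+; let x = [H+] at equilibrium.
Ka = 10^(−5.04) = 9.12 × 10^-6
x ≈ √(Ka·C₀) = √(9.12 × 10^-6 × 0.0199) = 4.26 × 10^-4 M
Fraction ionized = 4.26 × 10^-4 / 0.0199 = 0.0214 → 2.1%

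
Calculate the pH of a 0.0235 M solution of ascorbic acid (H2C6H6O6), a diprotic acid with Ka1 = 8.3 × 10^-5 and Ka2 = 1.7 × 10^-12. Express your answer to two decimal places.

pH = 2.87

Ka1 ≫ Ka2, so treat the first dissociation as the only significant source of H+.
Ka1 = x²/(0.0235 − x) = 8.3 × 10^-5
Solving the quadratic: x = (−Ka1 + √(Ka1² + 4·Ka1·C₀))/2 = 1.36 × 10^-3 M
pH = −log(1.36 × 10^-3) = 2.87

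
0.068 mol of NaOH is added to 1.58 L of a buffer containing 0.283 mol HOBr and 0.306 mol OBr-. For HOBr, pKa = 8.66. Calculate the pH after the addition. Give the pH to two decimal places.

OH- converts HOBr to OBr-: HOBr → 0.215 mol, OBr- → 0.374 mol.
pH = pKa + log(n_OBr-/n_HOBr) = 8.66 + log(0.374/0.215) = 8.66 + (+0.240)

pH = 8.90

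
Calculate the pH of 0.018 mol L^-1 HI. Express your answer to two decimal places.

pH = 1.74

HI is a strong acid and dissociates completely, so [H+] = 0.018 M.
pH = -log(0.018) = 1.74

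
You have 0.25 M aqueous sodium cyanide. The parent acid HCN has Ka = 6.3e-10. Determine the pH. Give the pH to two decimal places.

pH = 11.30

CN- is the conjugate base of the weak acid HCN.
Kb = Kw/Ka = 1.0×10^-14 / 6.3 × 10^-10 = 1.59 × 10^-5
Kb = [OH-]²/(0.25 − [OH-]) = 1.59 × 10^-5
Assume [OH-] ≪ 0.25: [OH-] ≈ √(1.59 × 10^-5 × 0.25) = 1.99 × 10^-3 M
([OH-]/C₀ = 0.8% < 5%, so the approximation holds.)
pOH = 2.70, so pH = 14.00 − pOH = 11.30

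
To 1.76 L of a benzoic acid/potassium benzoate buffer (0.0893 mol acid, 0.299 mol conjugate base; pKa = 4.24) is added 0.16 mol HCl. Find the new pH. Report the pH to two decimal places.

pH = 3.99

After neutralization: n(C6H5COOH) = 0.249 mol, n(C6H5COO-) = 0.139 mol.
Henderson–Hasselbalch with mole ratio 0.139/0.249: pH = 4.24 + (-0.253)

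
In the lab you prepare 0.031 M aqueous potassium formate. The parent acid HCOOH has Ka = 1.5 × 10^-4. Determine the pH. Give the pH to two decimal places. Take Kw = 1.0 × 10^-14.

HCOO- is the conjugate base of the weak acid HCOOH.
Kb = Kw/Ka = 1.0×10^-14 / 1.5 × 10^-4 = 6.67 × 10^-11
Let x = [OH-] at equilibrium. Kb = x²/(0.031 − x).
Assume x ≪ 0.031: x ≈ √(6.67 × 10^-11 × 0.031) = 1.44 × 10^-6 M
(x/C₀ = 0.0046% < 5%, so the approximation holds.)
pOH = 5.84, so pH = 14.00 − pOH = 8.16

pH = 8.16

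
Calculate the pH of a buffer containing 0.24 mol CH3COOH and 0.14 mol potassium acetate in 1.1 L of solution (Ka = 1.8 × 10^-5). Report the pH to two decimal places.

pKa = −log(1.8 × 10^-5) = 4.745
Using pH = pKa + log([base]/[acid]) with [base]/[acid] = 0.14/0.24:
pH = 4.745 + (-0.234) = 4.51

pH = 4.51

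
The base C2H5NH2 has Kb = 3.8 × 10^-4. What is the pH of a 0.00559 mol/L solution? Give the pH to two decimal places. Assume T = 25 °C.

C2H5NH2 + H2O ⇌ C2H5NH3+ + OH-
Let x = [OH-] at equilibrium. Kb = x²/(0.00559 − x).
x is not negligible relative to C₀; solve x² + 0.00038·x − 2.12e-06 = 0.
x = [−0.00038 + √(0.00038² + 8.5e-06)]/2 = 1.28 × 10^-3 M
pOH = 2.89, so pH = 14.00 − pOH = 11.11

pH = 11.11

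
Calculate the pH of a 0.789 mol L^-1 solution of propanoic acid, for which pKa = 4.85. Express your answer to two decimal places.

CH3CH2COOH ⇌ CH3CH2COO- + H+
Ka = 10^(−4.85) = 1.41 × 10^-5
Ka = [H+]²/(0.789 − [H+]) = 1.41 × 10^-5
Assume [H+] ≪ 0.789: [H+] ≈ √(1.41 × 10^-5 × 0.789) = 3.34 × 10^-3 M
([H+]/C₀ = 0.42% < 5%, so the approximation holds.)
pH = −log(3.34 × 10^-3) = 2.48

pH = 2.48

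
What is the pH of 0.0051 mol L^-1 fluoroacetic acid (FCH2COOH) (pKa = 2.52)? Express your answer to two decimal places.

pH = 2.57

FCH2COOH ⇌ FCH2COO- + H+
Ka = 10^(−2.52) = 3.02 × 10^-3
From the ICE table, Ka = [H+]²/(0.0051 − [H+]) = 3.02 × 10^-3.
The 5% rule fails; solving [H+]² + Ka·[H+] − Ka·C₀ = 0 exactly:
[H+] = [−0.00302 + √(0.00302² + 6.16e-05)]/2 = 2.70 × 10^-3 M
pH = −log(2.70 × 10^-3) = 2.57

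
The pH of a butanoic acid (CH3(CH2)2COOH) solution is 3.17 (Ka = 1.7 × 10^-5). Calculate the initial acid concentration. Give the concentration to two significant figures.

C₀ = 2.8 × 10^-2 M

[H+] = 10^(-3.17) = 6.76 × 10^-4 M = x
Ka = x²/(C₀ − x) ⇒ C₀ = x + x²/Ka
C₀ = 6.76 × 10^-4 + (6.76 × 10^-4)²/(1.7 × 10^-5) = 2.76 × 10^-2 M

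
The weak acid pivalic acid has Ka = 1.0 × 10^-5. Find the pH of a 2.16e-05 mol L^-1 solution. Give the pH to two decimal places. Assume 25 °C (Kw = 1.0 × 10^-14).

pH = 4.98

(CH3)3CCOOH ⇌ (CH3)3CCOO- + H+
From the ICE table, Ka = [H+]²/(2.16e-05 − [H+]) = 1.0 × 10^-5.
Here C₀/Ka ≈ 2.16, so the small-[H+] approximation fails. Use the quadratic:
[H+] = (−Ka + √(Ka² + 4·Ka·C₀))/2 = 1.05 × 10^-5 M
pH = −log[H+] = −log(1.05 × 10^-5) = 4.98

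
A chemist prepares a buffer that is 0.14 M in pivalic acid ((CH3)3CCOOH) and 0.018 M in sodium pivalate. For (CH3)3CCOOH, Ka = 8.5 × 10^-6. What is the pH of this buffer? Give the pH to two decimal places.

pKa = −log(8.5 × 10^-6) = 5.071
pH = pKa + log([A⁻]/[HA]) = 5.071 + log(0.018/0.14)
pH = 5.071 + (-0.891) = 4.18

pH = 4.18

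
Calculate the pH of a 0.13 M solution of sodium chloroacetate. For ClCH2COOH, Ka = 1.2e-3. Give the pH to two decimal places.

pH = 8.02

ClCH2COO- is the conjugate base of the weak acid ClCH2COOH.
Kb = Kw/Ka = 1.0×10^-14 / 1.2 × 10^-3 = 8.33 × 10^-12
From the ICE table, Kb = [OH-]²/(0.13 − [OH-]) = 8.33 × 10^-12.
Since Kb ≪ C₀, [OH-] ≈ √(Kb·C₀) = 1.04 × 10^-6 M.
Check: 0.0008% ionized — well under 5%, approximation valid.
pOH = −log(1.04 × 10^-6) = 5.98; pH = 14.00 − 5.98 = 8.02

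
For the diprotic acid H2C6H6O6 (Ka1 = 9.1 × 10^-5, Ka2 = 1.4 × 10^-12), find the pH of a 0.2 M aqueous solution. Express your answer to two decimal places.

Since Ka1 ≫ Ka2, the first ionization dominates [H+].
Ka1 = x²/(0.2 − x) = 9.1 × 10^-5
x ≈ √(9.1 × 10^-5 × 0.2) = 4.27 × 10^-3 M
pH = −log(4.27 × 10^-3) = 2.37

pH = 2.37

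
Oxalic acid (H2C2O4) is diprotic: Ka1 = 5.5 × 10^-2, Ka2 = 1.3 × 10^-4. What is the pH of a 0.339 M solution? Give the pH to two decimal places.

Ka1 ≫ Ka2, so treat the first dissociation as the only significant source of H+.
Ka1 = x²/(0.339 − x) = 5.5 × 10^-2
Solving the quadratic: x = (−Ka1 + √(Ka1² + 4·Ka1·C₀))/2 = 1.12 × 10^-1 M
pH = −log(1.12 × 10^-1) = 0.95

pH = 0.95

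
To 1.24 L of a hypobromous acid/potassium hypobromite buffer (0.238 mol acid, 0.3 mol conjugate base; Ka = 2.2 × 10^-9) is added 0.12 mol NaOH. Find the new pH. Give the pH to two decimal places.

pH = 9.21

OH- converts HOBr to OBr-: HOBr → 0.118 mol, OBr- → 0.42 mol.
pKa = −log(2.2 × 10^-9) = 8.658
pH = pKa + log([A⁻]/[HA]) = 8.658 + log(0.42/0.118) = 8.658 +0.551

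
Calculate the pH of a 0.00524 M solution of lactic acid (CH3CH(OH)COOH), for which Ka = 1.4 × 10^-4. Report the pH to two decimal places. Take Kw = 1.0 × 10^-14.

pH = 3.10

CH3CH(OH)COOH ⇌ CH3CH(OH)COO- + H+
Ka = x²/(0.00524 − x) = 1.4 × 10^-4
The 5% rule fails; solving x² + Ka·x − Ka·C₀ = 0 exactly:
x = (−Ka + √(Ka² + 4·Ka·C₀))/2 = 7.89 × 10^-4 M
pH = −log(7.89 × 10^-4) = 3.10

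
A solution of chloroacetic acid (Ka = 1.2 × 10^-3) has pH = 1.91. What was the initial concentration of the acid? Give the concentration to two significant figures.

[H+] = 10^(-1.91) = 1.23 × 10^-2 M = x
Ka = x²/(C₀ − x) ⇒ C₀ = x + x²/Ka
C₀ = 1.23 × 10^-2 + (1.23 × 10^-2)²/(1.2 × 10^-3) = 1.38 × 10^-1 M

C₀ = 1.4 × 10^-1 M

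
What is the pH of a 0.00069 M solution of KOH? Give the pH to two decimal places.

KOH is a strong base; [OH-] = 0.00069 M.
pOH = -log(0.00069) = 3.16
pH = 14.00 - 3.16 = 10.84

pH = 10.84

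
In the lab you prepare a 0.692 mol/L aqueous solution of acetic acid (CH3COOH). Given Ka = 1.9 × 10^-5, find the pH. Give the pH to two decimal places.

CH3COOH ⇌ CH3COO- + H+
From the ICE table, Ka = [H+]²/(0.692 − [H+]) = 1.9 × 10^-5.
Assume [H+] ≪ 0.692: [H+] ≈ √(1.9 × 10^-5 × 0.692) = 3.63 × 10^-3 M
pH = −log(3.63 × 10^-3) = 2.44

pH = 2.44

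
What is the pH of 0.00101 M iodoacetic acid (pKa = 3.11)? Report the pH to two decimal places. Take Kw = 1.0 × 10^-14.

ICH2COOH ⇌ ICH2COO- + H+
Ka = 10^(−3.11) = 7.76 × 10^-4
Ka = [H+]²/(0.00101 − [H+]) = 7.76 × 10^-4
Here C₀/Ka ≈ 1.3, so the small-[H+] approximation fails. Use the quadratic:
[H+] = [−0.000776 + √(0.000776² + 3.14e-06)]/2 = 5.79 × 10^-4 M
pH = −log(5.79 × 10^-4) = 3.24

pH = 3.24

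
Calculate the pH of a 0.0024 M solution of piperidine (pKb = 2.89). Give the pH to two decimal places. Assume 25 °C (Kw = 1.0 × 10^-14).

pH = 11.09

C5H10NH + H2O ⇌ C5H10NH2+ + OH-
Kb = 10^(−2.89) = 1.29 × 10^-3
From the ICE table, Kb = x²/(0.0024 − x) = 1.29 × 10^-3.
Here C₀/Kb ≈ 1.86, so the small-x approximation fails. Use the quadratic:
x = [−0.00129 + √(0.00129² + 1.24e-05)]/2 = 1.23 × 10^-3 M
pOH = 2.91, so pH = 14.00 − pOH = 11.09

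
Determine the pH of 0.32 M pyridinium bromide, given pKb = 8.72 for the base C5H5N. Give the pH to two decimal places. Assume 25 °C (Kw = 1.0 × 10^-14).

pH = 2.89

C5H5NH+ is the conjugate acid of the weak base C5H5N.
Kb = 10^(−8.72) = 1.91 × 10^-9
Ka = Kw/Kb = 1.0×10^-14 / 1.91 × 10^-9 = 5.24 × 10^-6
From the ICE table, Ka = [H+]²/(0.32 − [H+]) = 5.24 × 10^-6.
Since Ka ≪ C₀, [H+] ≈ √(Ka·C₀) = 1.29 × 10^-3 M.
Check: 0.4% ionized — well under 5%, approximation valid.
pH = −log(1.29 × 10^-3) = 2.89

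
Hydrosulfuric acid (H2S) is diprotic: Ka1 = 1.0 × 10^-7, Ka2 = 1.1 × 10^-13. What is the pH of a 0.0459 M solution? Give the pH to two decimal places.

pH = 4.17

Ka1 ≫ Ka2, so treat the first dissociation as the only significant source of H+.
Ka1 = x²/(0.0459 − x) = 1.0 × 10^-7
x ≈ √(1.0 × 10^-7 × 0.0459) = 6.77 × 10^-5 M
pH = −log(6.77 × 10^-5) = 4.17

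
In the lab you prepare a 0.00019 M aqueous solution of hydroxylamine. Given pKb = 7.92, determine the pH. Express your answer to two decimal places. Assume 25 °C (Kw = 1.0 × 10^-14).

NH2OH + H2O ⇌ NH3OH+ + OH-
Kb = 10^(−7.92) = 1.20 × 10^-8
Kb = x²/(0.00019 − x) = 1.20 × 10^-8
Neglecting x in the denominator: x = √(1.20 × 10^-8 × 0.00019) = 1.51 × 10^-6 M
Check: 0.79% ionized — well under 5%, approximation valid.
pOH = 5.82, so pH = 14.00 − pOH = 8.18

pH = 8.18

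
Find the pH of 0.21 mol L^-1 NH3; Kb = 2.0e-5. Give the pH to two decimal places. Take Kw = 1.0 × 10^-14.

NH3 + H2O ⇌ NH4+ + OH-
Kb = [OH-]²/(0.21 − [OH-]) = 2.0 × 10^-5
Neglecting [OH-] in the denominator: [OH-] = √(2.0 × 10^-5 × 0.21) = 2.05 × 10^-3 M
pOH = 2.69, so pH = 14.00 − pOH = 11.31

pH = 11.31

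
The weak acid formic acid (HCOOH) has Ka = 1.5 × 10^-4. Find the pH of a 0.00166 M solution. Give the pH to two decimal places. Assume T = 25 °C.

pH = 3.37

HCOOH ⇌ HCOO- + H+
Ka = [H+]²/(0.00166 − [H+]) = 1.5 × 10^-4
The 5% rule fails; solving [H+]² + Ka·[H+] − Ka·C₀ = 0 exactly:
[H+] = [−0.00015 + √(0.00015² + 9.96e-07)]/2 = 4.30 × 10^-4 M
pH = −log(4.30 × 10^-4) = 3.37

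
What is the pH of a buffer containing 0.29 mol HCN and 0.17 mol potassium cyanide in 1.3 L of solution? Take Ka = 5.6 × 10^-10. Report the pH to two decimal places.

pH = 9.02

pKa = −log(5.6 × 10^-10) = 9.252
Using pH = pKa + log([base]/[acid]) with [base]/[acid] = 0.17/0.29:
pH = 9.252 + (-0.232) = 9.02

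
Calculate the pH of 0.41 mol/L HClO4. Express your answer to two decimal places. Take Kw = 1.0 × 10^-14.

HClO4 is a strong acid and dissociates completely, so [H+] = 0.41 M.
pH = -log(0.41) = 0.39

pH = 0.39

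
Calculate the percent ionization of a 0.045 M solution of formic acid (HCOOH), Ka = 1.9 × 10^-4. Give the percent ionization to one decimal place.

HCOOH ⇌ HCOO- + H+; let x = [H+] at equilibrium.
Ka = x²/(C₀ − x); solving the quadratic gives x = 2.83 × 10^-3 M.
Fraction ionized = 2.83 × 10^-3 / 0.045 = 0.0629 → 6.3%

6.3%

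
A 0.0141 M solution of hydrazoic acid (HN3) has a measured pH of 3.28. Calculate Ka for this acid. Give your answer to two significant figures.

[H+] = 10^(-3.28) = 5.25 × 10^-4 M
At equilibrium [HA] = 0.0141 − 5.25 × 10^-4 = 1.36 × 10^-2 M
Ka = [H+][A-]/[HA] = (5.25 × 10^-4)² / 1.36 × 10^-2 = 2.0 × 10^-5

Ka = 2.0 × 10^-5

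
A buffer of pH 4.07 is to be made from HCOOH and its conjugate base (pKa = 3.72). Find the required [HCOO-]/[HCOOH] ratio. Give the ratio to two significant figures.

pH = pKa + log(r) ⇒ log(r) = 4.07 − 3.72 = +0.35
r = [HCOO-]/[HCOOH] = 10^(+0.35) = 2.24

ratio = 2.2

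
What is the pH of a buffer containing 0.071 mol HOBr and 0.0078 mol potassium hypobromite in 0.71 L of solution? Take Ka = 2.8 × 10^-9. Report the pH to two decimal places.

pKa = −log(2.8 × 10^-9) = 8.553
Using pH = pKa + log([base]/[acid]) with [base]/[acid] = 0.0078/0.071:
pH = 8.553 + (-0.959) = 7.59

pH = 7.59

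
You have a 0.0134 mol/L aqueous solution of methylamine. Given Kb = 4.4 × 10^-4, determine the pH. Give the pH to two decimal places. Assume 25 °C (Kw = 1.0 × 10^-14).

CH3NH2 + H2O ⇌ CH3NH3+ + OH-
Kb = [OH-]²/(0.0134 − [OH-]) = 4.4 × 10^-4
Here C₀/Kb ≈ 30.5, so the small-[OH-] approximation fails. Use the quadratic:
[OH-] = (−Kb + √(Kb² + 4·Kb·C₀))/2 = 2.22 × 10^-3 M
pOH = −log(2.22 × 10^-3) = 2.65; pH = 14.00 − 2.65 = 11.35

pH = 11.35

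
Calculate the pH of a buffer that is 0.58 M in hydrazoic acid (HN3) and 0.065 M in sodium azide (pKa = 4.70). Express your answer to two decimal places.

Using pH = pKa + log([base]/[acid]) with [base]/[acid] = 0.065/0.58:
pH = 4.70 + (-0.951) = 3.75

pH = 3.75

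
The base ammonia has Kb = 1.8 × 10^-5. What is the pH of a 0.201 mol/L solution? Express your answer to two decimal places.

pH = 11.28

NH3 + H2O ⇌ NH4+ + OH-
From the ICE table, Kb = [OH-]²/(0.201 − [OH-]) = 1.8 × 10^-5.
Neglecting [OH-] in the denominator: [OH-] = √(1.8 × 10^-5 × 0.201) = 1.90 × 10^-3 M
([OH-]/C₀ = 0.95% < 5%, so the approximation holds.)
pOH = −log(1.90 × 10^-3) = 2.72; pH = 14.00 − 2.72 = 11.28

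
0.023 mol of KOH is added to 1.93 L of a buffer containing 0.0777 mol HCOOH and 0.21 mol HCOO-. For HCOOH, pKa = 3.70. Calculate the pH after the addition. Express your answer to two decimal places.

pH = 4.33

After neutralization: n(HCOOH) = 0.0547 mol, n(HCOO-) = 0.233 mol.
Henderson–Hasselbalch with mole ratio 0.233/0.0547: pH = 3.70 + (+0.629)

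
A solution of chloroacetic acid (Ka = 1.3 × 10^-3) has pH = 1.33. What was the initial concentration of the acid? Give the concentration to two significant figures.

[H+] = 10^(-1.33) = 4.68 × 10^-2 M = x
Ka = x²/(C₀ − x) ⇒ C₀ = x + x²/Ka
C₀ = 4.68 × 10^-2 + (4.68 × 10^-2)²/(1.3 × 10^-3) = 1.73 M

C₀ = 1.7 M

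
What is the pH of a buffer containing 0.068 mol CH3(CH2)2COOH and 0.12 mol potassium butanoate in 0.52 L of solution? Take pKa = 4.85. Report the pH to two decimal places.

pH = 5.10

Henderson–Hasselbalch: pH = pKa + log([CH3(CH2)2COO-]/[CH3(CH2)2COOH]) = 4.85 + log(0.12/0.068)
pH = 4.85 + (+0.247) = 5.10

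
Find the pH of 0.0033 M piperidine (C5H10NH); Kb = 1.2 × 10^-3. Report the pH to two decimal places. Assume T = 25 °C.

pH = 11.17

C5H10NH + H2O ⇌ C5H10NH2+ + OH-
From the ICE table, Kb = x²/(0.0033 − x) = 1.2 × 10^-3.
The 5% rule fails; solving x² + Kb·x − Kb·C₀ = 0 exactly:
x = [−0.0012 + √(0.0012² + 1.58e-05)]/2 = 1.48 × 10^-3 M
pOH = −log(1.48 × 10^-3) = 2.83; pH = 14.00 − 2.83 = 11.17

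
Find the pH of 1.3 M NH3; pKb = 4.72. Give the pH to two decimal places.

NH3 + H2O ⇌ NH4+ + OH-
Kb = 10^(−4.72) = 1.91 × 10^-5
From the ICE table, Kb = [OH-]²/(1.3 − [OH-]) = 1.91 × 10^-5.
Since Kb ≪ C₀, [OH-] ≈ √(Kb·C₀) = 4.98 × 10^-3 M.
pOH = 2.30, so pH = 14.00 − pOH = 11.70

pH = 11.70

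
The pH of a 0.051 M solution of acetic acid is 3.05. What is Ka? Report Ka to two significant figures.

[H+] = 10^(-3.05) = 8.91 × 10^-4 M
At equilibrium [HA] = 0.051 − 8.91 × 10^-4 = 5.01 × 10^-2 M
Ka = [H+][A-]/[HA] = (8.91 × 10^-4)² / 5.01 × 10^-2 = 1.6 × 10^-5

Ka = 1.6 × 10^-5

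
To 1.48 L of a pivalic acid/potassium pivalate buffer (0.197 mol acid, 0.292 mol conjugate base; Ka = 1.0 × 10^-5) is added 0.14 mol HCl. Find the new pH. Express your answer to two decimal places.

After neutralization: n((CH3)3CCOOH) = 0.337 mol, n((CH3)3CCOO-) = 0.152 mol.
pKa = −log(1.0 × 10^-5) = 5.000
pH = pKa + log(n_(CH3)3CCOO-/n_(CH3)3CCOOH) = 5.000 + log(0.152/0.337) = 5.000 + (-0.346)

pH = 4.65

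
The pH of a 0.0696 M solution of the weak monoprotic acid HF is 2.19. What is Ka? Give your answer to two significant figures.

[H+] = 10^(-2.19) = 6.46 × 10^-3 M
At equilibrium [HA] = 0.0696 − 6.46 × 10^-3 = 6.31 × 10^-2 M
Ka = [H+][A-]/[HA] = (6.46 × 10^-3)² / 6.31 × 10^-2 = 6.6 × 10^-4

Ka = 6.6 × 10^-4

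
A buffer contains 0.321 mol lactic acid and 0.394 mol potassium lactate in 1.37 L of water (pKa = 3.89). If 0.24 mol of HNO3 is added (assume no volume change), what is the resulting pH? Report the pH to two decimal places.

After neutralization: n(CH3CH(OH)COOH) = 0.561 mol, n(CH3CH(OH)COO-) = 0.154 mol.
Henderson–Hasselbalch with mole ratio 0.154/0.561: pH = 3.89 + (-0.561)

pH = 3.33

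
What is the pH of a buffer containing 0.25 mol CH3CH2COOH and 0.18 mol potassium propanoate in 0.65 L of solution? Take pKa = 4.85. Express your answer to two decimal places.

pH = 4.71

Using pH = pKa + log([base]/[acid]) with [base]/[acid] = 0.18/0.25:
pH = 4.85 + (-0.143) = 4.71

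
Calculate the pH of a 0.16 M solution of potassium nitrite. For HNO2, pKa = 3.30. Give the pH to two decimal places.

pH = 8.25

NO2- is the conjugate base of the weak acid HNO2.
Ka = 10^(−3.30) = 5.01 × 10^-4
Kb = Kw/Ka = 1.0×10^-14 / 5.01 × 10^-4 = 2.00 × 10^-11
From the ICE table, Kb = [OH-]²/(0.16 − [OH-]) = 2.00 × 10^-11.
Since Kb ≪ C₀, [OH-] ≈ √(Kb·C₀) = 1.79 × 10^-6 M.
([OH-]/C₀ = 0.0011% < 5%, so the approximation holds.)
pOH = −log(1.79 × 10^-6) = 5.75; pH = 14.00 − 5.75 = 8.25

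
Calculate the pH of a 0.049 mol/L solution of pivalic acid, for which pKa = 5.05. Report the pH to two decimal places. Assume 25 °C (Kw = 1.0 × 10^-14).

pH = 3.18

(CH3)3CCOOH ⇌ (CH3)3CCOO- + H+
Ka = 10^(−5.05) = 8.91 × 10^-6
From the ICE table, Ka = [H+]²/(0.049 − [H+]) = 8.91 × 10^-6.
Neglecting [H+] in the denominator: [H+] = √(8.91 × 10^-6 × 0.049) = 6.61 × 10^-4 M
Check: 1.3% ionized — well under 5%, approximation valid.
pH = −log(6.61 × 10^-4) = 3.18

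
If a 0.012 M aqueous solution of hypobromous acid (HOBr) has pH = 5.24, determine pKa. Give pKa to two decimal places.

pKa = 8.56

[H+] = 10^(-5.24) = 5.75 × 10^-6 M
At equilibrium [HA] = 0.012 − 5.75 × 10^-6 = 1.20 × 10^-2 M
Ka = [H+][A-]/[HA] = (5.75 × 10^-6)² / 1.20 × 10^-2 = 2.76 × 10^-9
pKa = -log(2.76 × 10^-9) = 8.56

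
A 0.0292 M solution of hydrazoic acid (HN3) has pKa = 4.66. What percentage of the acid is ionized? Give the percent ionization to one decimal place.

HN3 ⇌ N3- + H+; let x = [H+] at equilibrium.
Ka = 10^(−4.66) = 2.19 × 10^-5
x ≈ √(Ka·C₀) = √(2.19 × 10^-5 × 0.0292) = 8.00 × 10^-4 M
Fraction ionized = 8.00 × 10^-4 / 0.0292 = 0.0274 → 2.7%

2.7%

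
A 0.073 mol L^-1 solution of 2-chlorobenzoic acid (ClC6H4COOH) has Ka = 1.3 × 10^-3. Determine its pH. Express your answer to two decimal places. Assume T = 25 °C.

pH = 2.04

ClC6H4COOH ⇌ ClC6H4COO- + H+
Ka = x²/(0.073 − x) = 1.3 × 10^-3
x is not negligible relative to C₀; solve x² + 0.0013·x − 9.49e-05 = 0.
x = [−0.0013 + √(0.0013² + 0.00038)]/2 = 9.11 × 10^-3 M
pH = −log[H+] = −log(9.11 × 10^-3) = 2.04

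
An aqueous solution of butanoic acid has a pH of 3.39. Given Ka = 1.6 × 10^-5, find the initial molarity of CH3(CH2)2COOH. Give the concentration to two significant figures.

[H+] = 10^(-3.39) = 4.07 × 10^-4 M = x
Ka = x²/(C₀ − x) ⇒ C₀ = x + x²/Ka
C₀ = 4.07 × 10^-4 + (4.07 × 10^-4)²/(1.6 × 10^-5) = 1.08 × 10^-2 M

C₀ = 1.1 × 10^-2 M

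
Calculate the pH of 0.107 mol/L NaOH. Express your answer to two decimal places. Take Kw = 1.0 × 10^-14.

pH = 13.03

NaOH is a strong base; [OH-] = 0.107 M.
pOH = -log(0.107) = 0.97
pH = 14.00 - 0.97 = 13.03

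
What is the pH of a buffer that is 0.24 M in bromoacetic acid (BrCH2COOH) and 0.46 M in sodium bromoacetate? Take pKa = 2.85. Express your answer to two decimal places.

Using pH = pKa + log([base]/[acid]) with [base]/[acid] = 0.46/0.24:
pH = 2.85 + (+0.283) = 3.13

pH = 3.13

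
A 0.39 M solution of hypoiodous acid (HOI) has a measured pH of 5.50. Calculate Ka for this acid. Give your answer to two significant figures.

[H+] = 10^(-5.50) = 3.16 × 10^-6 M
At equilibrium [HA] = 0.39 − 3.16 × 10^-6 = 3.90 × 10^-1 M
Ka = [H+][A-]/[HA] = (3.16 × 10^-6)² / 3.90 × 10^-1 = 2.6 × 10^-11

Ka = 2.6 × 10^-11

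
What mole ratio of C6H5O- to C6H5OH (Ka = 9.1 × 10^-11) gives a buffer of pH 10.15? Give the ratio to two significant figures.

pKa = -log(9.1 × 10^-11) = 10.041
pH = pKa + log(r) ⇒ log(r) = 10.15 − 10.041 = +0.109
r = [C6H5O-]/[C6H5OH] = 10^(+0.109) = 1.29

ratio = 1.3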